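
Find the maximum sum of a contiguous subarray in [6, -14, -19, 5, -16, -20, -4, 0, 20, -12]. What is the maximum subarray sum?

Using Kadane's algorithm on [6, -14, -19, 5, -16, -20, -4, 0, 20, -12]:

Scanning through the array:
Position 1 (value -14): max_ending_here = -8, max_so_far = 6
Position 2 (value -19): max_ending_here = -19, max_so_far = 6
Position 3 (value 5): max_ending_here = 5, max_so_far = 6
Position 4 (value -16): max_ending_here = -11, max_so_far = 6
Position 5 (value -20): max_ending_here = -20, max_so_far = 6
Position 6 (value -4): max_ending_here = -4, max_so_far = 6
Position 7 (value 0): max_ending_here = 0, max_so_far = 6
Position 8 (value 20): max_ending_here = 20, max_so_far = 20
Position 9 (value -12): max_ending_here = 8, max_so_far = 20

Maximum subarray: [0, 20]
Maximum sum: 20

The maximum subarray is [0, 20] with sum 20. This subarray runs from index 7 to index 8.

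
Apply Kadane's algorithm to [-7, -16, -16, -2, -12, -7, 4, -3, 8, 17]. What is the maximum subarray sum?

Using Kadane's algorithm on [-7, -16, -16, -2, -12, -7, 4, -3, 8, 17]:

Scanning through the array:
Position 1 (value -16): max_ending_here = -16, max_so_far = -7
Position 2 (value -16): max_ending_here = -16, max_so_far = -7
Position 3 (value -2): max_ending_here = -2, max_so_far = -2
Position 4 (value -12): max_ending_here = -12, max_so_far = -2
Position 5 (value -7): max_ending_here = -7, max_so_far = -2
Position 6 (value 4): max_ending_here = 4, max_so_far = 4
Position 7 (value -3): max_ending_here = 1, max_so_far = 4
Position 8 (value 8): max_ending_here = 9, max_so_far = 9
Position 9 (value 17): max_ending_here = 26, max_so_far = 26

Maximum subarray: [4, -3, 8, 17]
Maximum sum: 26

The maximum subarray is [4, -3, 8, 17] with sum 26. This subarray runs from index 6 to index 9.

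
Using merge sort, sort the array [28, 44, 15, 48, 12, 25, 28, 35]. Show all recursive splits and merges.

Merge sort trace:

Split: [28, 44, 15, 48, 12, 25, 28, 35] -> [28, 44, 15, 48] and [12, 25, 28, 35]
  Split: [28, 44, 15, 48] -> [28, 44] and [15, 48]
    Split: [28, 44] -> [28] and [44]
    Merge: [28] + [44] -> [28, 44]
    Split: [15, 48] -> [15] and [48]
    Merge: [15] + [48] -> [15, 48]
  Merge: [28, 44] + [15, 48] -> [15, 28, 44, 48]
  Split: [12, 25, 28, 35] -> [12, 25] and [28, 35]
    Split: [12, 25] -> [12] and [25]
    Merge: [12] + [25] -> [12, 25]
    Split: [28, 35] -> [28] and [35]
    Merge: [28] + [35] -> [28, 35]
  Merge: [12, 25] + [28, 35] -> [12, 25, 28, 35]
Merge: [15, 28, 44, 48] + [12, 25, 28, 35] -> [12, 15, 25, 28, 28, 35, 44, 48]

Final sorted array: [12, 15, 25, 28, 28, 35, 44, 48]

The merge sort proceeds by recursively splitting the array and merging sorted halves.
After all merges, the sorted array is [12, 15, 25, 28, 28, 35, 44, 48].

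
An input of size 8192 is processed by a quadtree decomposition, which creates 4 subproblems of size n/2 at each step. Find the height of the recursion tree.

For divide and conquer with division factor 2:

Problem sizes at each level:
Level 0: 8192
Level 1: 4096
Level 2: 2048
Level 3: 1024
Level 4: 512
Level 5: 256
Level 6: 128
Level 7: 64
Level 8: 32
Level 9: 16
Level 10: 8
Level 11: 4
Level 12: 2
Level 13: 1

The root is level 0 and the size-1 base case is level 13 (the tree spans levels 0 through 13, i.e. 14 levels counting the root), so the depth is the number of divisions: log_2(8192) = 13

The recursion tree depth is log_2(8192) = 13. At each level, the problem size is divided by 2, so it takes 13 divisions to reduce to a base case of size 1. The algorithm makes 4 recursive calls at each level.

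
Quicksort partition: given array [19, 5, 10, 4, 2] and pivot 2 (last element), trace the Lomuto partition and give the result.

Lomuto partition with pivot = 2:

Initial array: [19, 5, 10, 4, 2]

arr[0]=19 > 2: no swap
arr[1]=5 > 2: no swap
arr[2]=10 > 2: no swap
arr[3]=4 > 2: no swap

Place pivot at position 0: [2, 5, 10, 4, 19]
Pivot position: 0

After partitioning with pivot 2, the array becomes [2, 5, 10, 4, 19]. The pivot is placed at index 0. All elements to the left of the pivot are <= 2, and all elements to the right are > 2.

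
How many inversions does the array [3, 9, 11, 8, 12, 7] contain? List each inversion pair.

Finding inversions in [3, 9, 11, 8, 12, 7]:

(1, 3): arr[1]=9 > arr[3]=8
(1, 5): arr[1]=9 > arr[5]=7
(2, 3): arr[2]=11 > arr[3]=8
(2, 5): arr[2]=11 > arr[5]=7
(3, 5): arr[3]=8 > arr[5]=7
(4, 5): arr[4]=12 > arr[5]=7

Total inversions: 6

The array has 6 inversion(s): (1,3), (1,5), (2,3), (2,5), (3,5), (4,5). Each pair (i,j) satisfies i < j and arr[i] > arr[j].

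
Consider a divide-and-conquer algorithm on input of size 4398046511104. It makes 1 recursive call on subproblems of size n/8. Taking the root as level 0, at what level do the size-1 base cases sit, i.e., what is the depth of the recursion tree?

For divide and conquer with division factor 8:

Problem sizes at each level:
Level 0: 4398046511104
Level 1: 549755813888
Level 2: 68719476736
Level 3: 8589934592
Level 4: 1073741824
Level 5: 134217728
Level 6: 16777216
Level 7: 2097152
Level 8: 262144
Level 9: 32768
Level 10: 4096
Level 11: 512
Level 12: 64
Level 13: 8
Level 14: 1

The root is level 0 and the size-1 base case is level 14 (the tree spans levels 0 through 14, i.e. 15 levels counting the root), so the depth is the number of divisions: log_8(4398046511104) = 14

The recursion tree depth is log_8(4398046511104) = 14. At each level, the problem size is divided by 8, so it takes 14 divisions to reduce to a base case of size 1. The algorithm makes 1 recursive call at each level.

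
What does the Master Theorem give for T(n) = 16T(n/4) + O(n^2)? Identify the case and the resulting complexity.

Master Theorem for T(n) = 16T(n/4) + O(n^2):

a = 16, b = 4, c = 2
log_b(a) = log_4(16) = 2.0000

Case 2: c = 2 = log_4(16) = 2.0000
T(n) = O(n^2 log n) = O(n^2 log n)

For T(n) = 16T(n/4) + O(n^2): log_4(16) = 2.0000. This is Case 2 of the Master Theorem (c = log_b(a), equal work at all levels), giving O(n^2 log n).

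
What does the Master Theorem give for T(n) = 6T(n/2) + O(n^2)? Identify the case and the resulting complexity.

Master Theorem for T(n) = 6T(n/2) + O(n^2):

a = 6, b = 2, c = 2
log_b(a) = log_2(6) = 2.5850

Case 1: c = 2 < log_2(6) = 2.5850
T(n) = O(n^(log_2 6))

For T(n) = 6T(n/2) + O(n^2): log_2(6) = 2.5850. This is Case 1 of the Master Theorem (c < log_b(a), work dominated by leaves), giving O(n^(log_2 6)).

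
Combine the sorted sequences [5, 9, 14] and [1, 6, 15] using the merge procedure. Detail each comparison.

Merging process:

Compare 5 vs 1: take 1 from right. Merged: [1]
Compare 5 vs 6: take 5 from left. Merged: [1, 5]
Compare 9 vs 6: take 6 from right. Merged: [1, 5, 6]
Compare 9 vs 15: take 9 from left. Merged: [1, 5, 6, 9]
Compare 14 vs 15: take 14 from left. Merged: [1, 5, 6, 9, 14]
Append remaining from right: [15]. Merged: [1, 5, 6, 9, 14, 15]

Final merged array: [1, 5, 6, 9, 14, 15]
Total comparisons: 5

The merged array is [1, 5, 6, 9, 14, 15], requiring 5 comparisons. The merge step runs in O(n) time where n is the total number of elements.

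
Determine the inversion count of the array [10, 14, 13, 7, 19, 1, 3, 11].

Finding inversions in [10, 14, 13, 7, 19, 1, 3, 11]:

(0, 3): arr[0]=10 > arr[3]=7
(0, 5): arr[0]=10 > arr[5]=1
(0, 6): arr[0]=10 > arr[6]=3
(1, 2): arr[1]=14 > arr[2]=13
(1, 3): arr[1]=14 > arr[3]=7
(1, 5): arr[1]=14 > arr[5]=1
(1, 6): arr[1]=14 > arr[6]=3
(1, 7): arr[1]=14 > arr[7]=11
(2, 3): arr[2]=13 > arr[3]=7
(2, 5): arr[2]=13 > arr[5]=1
(2, 6): arr[2]=13 > arr[6]=3
(2, 7): arr[2]=13 > arr[7]=11
(3, 5): arr[3]=7 > arr[5]=1
(3, 6): arr[3]=7 > arr[6]=3
(4, 5): arr[4]=19 > arr[5]=1
(4, 6): arr[4]=19 > arr[6]=3
(4, 7): arr[4]=19 > arr[7]=11

Total inversions: 17

The array has 17 inversion(s): (0,3), (0,5), (0,6), (1,2), (1,3), (1,5), (1,6), (1,7), (2,3), (2,5), (2,6), (2,7), (3,5), (3,6), (4,5), (4,6), (4,7). Each pair (i,j) satisfies i < j and arr[i] > arr[j].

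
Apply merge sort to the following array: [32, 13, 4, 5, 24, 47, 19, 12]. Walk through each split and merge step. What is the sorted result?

Merge sort trace:

Split: [32, 13, 4, 5, 24, 47, 19, 12] -> [32, 13, 4, 5] and [24, 47, 19, 12]
  Split: [32, 13, 4, 5] -> [32, 13] and [4, 5]
    Split: [32, 13] -> [32] and [13]
    Merge: [32] + [13] -> [13, 32]
    Split: [4, 5] -> [4] and [5]
    Merge: [4] + [5] -> [4, 5]
  Merge: [13, 32] + [4, 5] -> [4, 5, 13, 32]
  Split: [24, 47, 19, 12] -> [24, 47] and [19, 12]
    Split: [24, 47] -> [24] and [47]
    Merge: [24] + [47] -> [24, 47]
    Split: [19, 12] -> [19] and [12]
    Merge: [19] + [12] -> [12, 19]
  Merge: [24, 47] + [12, 19] -> [12, 19, 24, 47]
Merge: [4, 5, 13, 32] + [12, 19, 24, 47] -> [4, 5, 12, 13, 19, 24, 32, 47]

Final sorted array: [4, 5, 12, 13, 19, 24, 32, 47]

The merge sort proceeds by recursively splitting the array and merging sorted halves.
After all merges, the sorted array is [4, 5, 12, 13, 19, 24, 32, 47].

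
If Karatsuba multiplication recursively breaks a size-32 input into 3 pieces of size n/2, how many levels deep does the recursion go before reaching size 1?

For divide and conquer with division factor 2:

Problem sizes at each level:
Level 0: 32
Level 1: 16
Level 2: 8
Level 3: 4
Level 4: 2
Level 5: 1

The root is level 0 and the size-1 base case is level 5 (the tree spans levels 0 through 5, i.e. 6 levels counting the root), so the depth is the number of divisions: log_2(32) = 5

The recursion tree depth is log_2(32) = 5. At each level, the problem size is divided by 2, so it takes 5 divisions to reduce to a base case of size 1. The algorithm makes 3 recursive calls at each level.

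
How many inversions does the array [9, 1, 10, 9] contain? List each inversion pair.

Finding inversions in [9, 1, 10, 9]:

(0, 1): arr[0]=9 > arr[1]=1
(2, 3): arr[2]=10 > arr[3]=9

Total inversions: 2

The array has 2 inversion(s): (0,1), (2,3). Each pair (i,j) satisfies i < j and arr[i] > arr[j].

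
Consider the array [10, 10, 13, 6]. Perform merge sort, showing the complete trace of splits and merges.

Merge sort trace:

Split: [10, 10, 13, 6] -> [10, 10] and [13, 6]
  Split: [10, 10] -> [10] and [10]
  Merge: [10] + [10] -> [10, 10]
  Split: [13, 6] -> [13] and [6]
  Merge: [13] + [6] -> [6, 13]
Merge: [10, 10] + [6, 13] -> [6, 10, 10, 13]

Final sorted array: [6, 10, 10, 13]

The merge sort proceeds by recursively splitting the array and merging sorted halves.
After all merges, the sorted array is [6, 10, 10, 13].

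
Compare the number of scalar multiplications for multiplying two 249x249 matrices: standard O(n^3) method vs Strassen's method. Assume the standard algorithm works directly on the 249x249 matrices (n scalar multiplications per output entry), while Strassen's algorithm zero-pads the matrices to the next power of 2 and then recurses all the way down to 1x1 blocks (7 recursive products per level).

Matrix multiplication for 249x249 matrices:

Strassen's algorithm requires power-of-2 dimensions. Pad 249x249 to 256x256 (next power of 2).

Standard algorithm: 249^3 = 15438249 multiplications
Strassen's algorithm: 7^(log2(256)) = 7^8 = 5764801 multiplications
Savings: 15438249 - 5764801 = 9673448 multiplications

Standard: 15438249 multiplications (249^3). Strassen: 5764801 multiplications (7^8, after padding to 256x256). Strassen reduces 8 recursive multiplications to 7 at each level.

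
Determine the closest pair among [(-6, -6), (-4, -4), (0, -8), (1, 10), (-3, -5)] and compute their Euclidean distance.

Computing all pairwise distances among 5 points:

d((-6, -6), (-4, -4)) = 2.8284
d((-6, -6), (0, -8)) = 6.3246
d((-6, -6), (1, 10)) = 17.4642
d((-6, -6), (-3, -5)) = 3.1623
d((-4, -4), (0, -8)) = 5.6569
d((-4, -4), (1, 10)) = 14.8661
d((-4, -4), (-3, -5)) = 1.4142 <-- minimum
d((0, -8), (1, 10)) = 18.0278
d((0, -8), (-3, -5)) = 4.2426
d((1, 10), (-3, -5)) = 15.5242

Closest pair: (-4, -4) and (-3, -5) with distance 1.4142

The closest pair is (-4, -4) and (-3, -5) with Euclidean distance 1.4142. For 5 points, brute-force pairwise comparison is shown above. For large n, the divide-and-conquer algorithm (sort by x, recurse on halves, check the dividing strip) achieves O(n log n).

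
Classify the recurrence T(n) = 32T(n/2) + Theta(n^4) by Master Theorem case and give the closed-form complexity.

Master Theorem for T(n) = 32T(n/2) + O(n^4):

a = 32, b = 2, c = 4
log_b(a) = log_2(32) = 5.0000

Case 1: c = 4 < log_2(32) = 5.0000
T(n) = O(n^(log_2 32)) = O(n^5)

For T(n) = 32T(n/2) + O(n^4): log_2(32) = 5.0000. This is Case 1 of the Master Theorem (c < log_b(a), work dominated by leaves), giving O(n^5).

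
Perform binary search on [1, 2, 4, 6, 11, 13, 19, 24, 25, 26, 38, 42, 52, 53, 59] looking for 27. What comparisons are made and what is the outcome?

Binary search for 27 in [1, 2, 4, 6, 11, 13, 19, 24, 25, 26, 38, 42, 52, 53, 59]:

lo=0, hi=14, mid=7, arr[mid]=24 -> 24 < 27, search right half
lo=8, hi=14, mid=11, arr[mid]=42 -> 42 > 27, search left half
lo=8, hi=10, mid=9, arr[mid]=26 -> 26 < 27, search right half
lo=10, hi=10, mid=10, arr[mid]=38 -> 38 > 27, search left half
lo=10 > hi=9, target 27 not found

Binary search determines that 27 is not in the array after 4 comparisons. The search space was exhausted without finding the target.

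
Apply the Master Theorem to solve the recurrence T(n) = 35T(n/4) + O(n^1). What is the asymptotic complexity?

Master Theorem for T(n) = 35T(n/4) + O(n^1):

a = 35, b = 4, c = 1
log_b(a) = log_4(35) = 2.5646

Case 1: c = 1 < log_4(35) = 2.5646
T(n) = O(n^(log_4 35))

For T(n) = 35T(n/4) + O(n^1): log_4(35) = 2.5646. This is Case 1 of the Master Theorem (c < log_b(a), work dominated by leaves), giving O(n^(log_4 35)).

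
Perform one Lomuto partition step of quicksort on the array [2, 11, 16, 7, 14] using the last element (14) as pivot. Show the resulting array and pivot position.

Lomuto partition with pivot = 14:

Initial array: [2, 11, 16, 7, 14]

arr[0]=2 <= 14: swap with position 0, array becomes [2, 11, 16, 7, 14]
arr[1]=11 <= 14: swap with position 1, array becomes [2, 11, 16, 7, 14]
arr[2]=16 > 14: no swap
arr[3]=7 <= 14: swap with position 2, array becomes [2, 11, 7, 16, 14]

Place pivot at position 3: [2, 11, 7, 14, 16]
Pivot position: 3

After partitioning with pivot 14, the array becomes [2, 11, 7, 14, 16]. The pivot is placed at index 3. All elements to the left of the pivot are <= 14, and all elements to the right are > 14.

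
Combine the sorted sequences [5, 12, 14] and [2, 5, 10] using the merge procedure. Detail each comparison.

Merging process:

Compare 5 vs 2: take 2 from right. Merged: [2]
Compare 5 vs 5: take 5 from left. Merged: [2, 5]
Compare 12 vs 5: take 5 from right. Merged: [2, 5, 5]
Compare 12 vs 10: take 10 from right. Merged: [2, 5, 5, 10]
Append remaining from left: [12, 14]. Merged: [2, 5, 5, 10, 12, 14]

Final merged array: [2, 5, 5, 10, 12, 14]
Total comparisons: 4

The merged array is [2, 5, 5, 10, 12, 14], requiring 4 comparisons. The merge step runs in O(n) time where n is the total number of elements.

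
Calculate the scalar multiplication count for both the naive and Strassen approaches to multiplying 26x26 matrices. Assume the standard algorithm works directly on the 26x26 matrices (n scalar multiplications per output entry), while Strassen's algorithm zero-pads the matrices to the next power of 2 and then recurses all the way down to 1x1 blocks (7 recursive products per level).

Matrix multiplication for 26x26 matrices:

Strassen's algorithm requires power-of-2 dimensions. Pad 26x26 to 32x32 (next power of 2).

Standard algorithm: 26^3 = 17576 multiplications
Strassen's algorithm: 7^(log2(32)) = 7^5 = 16807 multiplications
Savings: 17576 - 16807 = 769 multiplications

Standard: 17576 multiplications (26^3). Strassen: 16807 multiplications (7^5, after padding to 32x32). Strassen reduces 8 recursive multiplications to 7 at each level.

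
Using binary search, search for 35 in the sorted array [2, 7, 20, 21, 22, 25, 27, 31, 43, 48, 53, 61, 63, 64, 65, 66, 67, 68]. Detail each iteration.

Binary search for 35 in [2, 7, 20, 21, 22, 25, 27, 31, 43, 48, 53, 61, 63, 64, 65, 66, 67, 68]:

lo=0, hi=17, mid=8, arr[mid]=43 -> 43 > 35, search left half
lo=0, hi=7, mid=3, arr[mid]=21 -> 21 < 35, search right half
lo=4, hi=7, mid=5, arr[mid]=25 -> 25 < 35, search right half
lo=6, hi=7, mid=6, arr[mid]=27 -> 27 < 35, search right half
lo=7, hi=7, mid=7, arr[mid]=31 -> 31 < 35, search right half
lo=8 > hi=7, target 35 not found

Binary search determines that 35 is not in the array after 5 comparisons. The search space was exhausted without finding the target.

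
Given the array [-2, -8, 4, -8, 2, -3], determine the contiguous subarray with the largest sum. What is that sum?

Using Kadane's algorithm on [-2, -8, 4, -8, 2, -3]:

Scanning through the array:
Position 1 (value -8): max_ending_here = -8, max_so_far = -2
Position 2 (value 4): max_ending_here = 4, max_so_far = 4
Position 3 (value -8): max_ending_here = -4, max_so_far = 4
Position 4 (value 2): max_ending_here = 2, max_so_far = 4
Position 5 (value -3): max_ending_here = -1, max_so_far = 4

Maximum subarray: [4]
Maximum sum: 4

The maximum subarray is [4] with sum 4. This subarray runs from index 2 to index 2.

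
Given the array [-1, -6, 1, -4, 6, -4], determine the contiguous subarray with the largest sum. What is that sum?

Using Kadane's algorithm on [-1, -6, 1, -4, 6, -4]:

Scanning through the array:
Position 1 (value -6): max_ending_here = -6, max_so_far = -1
Position 2 (value 1): max_ending_here = 1, max_so_far = 1
Position 3 (value -4): max_ending_here = -3, max_so_far = 1
Position 4 (value 6): max_ending_here = 6, max_so_far = 6
Position 5 (value -4): max_ending_here = 2, max_so_far = 6

Maximum subarray: [6]
Maximum sum: 6

The maximum subarray is [6] with sum 6. This subarray runs from index 4 to index 4.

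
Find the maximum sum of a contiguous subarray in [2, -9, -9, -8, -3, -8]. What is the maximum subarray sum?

Using Kadane's algorithm on [2, -9, -9, -8, -3, -8]:

Scanning through the array:
Position 1 (value -9): max_ending_here = -7, max_so_far = 2
Position 2 (value -9): max_ending_here = -9, max_so_far = 2
Position 3 (value -8): max_ending_here = -8, max_so_far = 2
Position 4 (value -3): max_ending_here = -3, max_so_far = 2
Position 5 (value -8): max_ending_here = -8, max_so_far = 2

Maximum subarray: [2]
Maximum sum: 2

The maximum subarray is [2] with sum 2. This subarray runs from index 0 to index 0.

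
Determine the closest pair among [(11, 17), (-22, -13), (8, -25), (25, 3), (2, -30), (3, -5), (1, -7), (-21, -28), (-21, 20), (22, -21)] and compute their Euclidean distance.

Computing all pairwise distances among 10 points:

d((11, 17), (-22, -13)) = 44.5982
d((11, 17), (8, -25)) = 42.107
d((11, 17), (25, 3)) = 19.799
d((11, 17), (2, -30)) = 47.8539
d((11, 17), (3, -5)) = 23.4094
d((11, 17), (1, -7)) = 26.0
d((11, 17), (-21, -28)) = 55.2178
d((11, 17), (-21, 20)) = 32.1403
d((11, 17), (22, -21)) = 39.5601
d((-22, -13), (8, -25)) = 32.311
d((-22, -13), (25, 3)) = 49.6488
d((-22, -13), (2, -30)) = 29.4109
d((-22, -13), (3, -5)) = 26.2488
d((-22, -13), (1, -7)) = 23.7697
d((-22, -13), (-21, -28)) = 15.0333
d((-22, -13), (-21, 20)) = 33.0151
d((-22, -13), (22, -21)) = 44.7214
d((8, -25), (25, 3)) = 32.7567
d((8, -25), (2, -30)) = 7.8102
d((8, -25), (3, -5)) = 20.6155
d((8, -25), (1, -7)) = 19.3132
d((8, -25), (-21, -28)) = 29.1548
d((8, -25), (-21, 20)) = 53.535
d((8, -25), (22, -21)) = 14.5602
d((25, 3), (2, -30)) = 40.2244
d((25, 3), (3, -5)) = 23.4094
d((25, 3), (1, -7)) = 26.0
d((25, 3), (-21, -28)) = 55.4707
d((25, 3), (-21, 20)) = 49.0408
d((25, 3), (22, -21)) = 24.1868
d((2, -30), (3, -5)) = 25.02
d((2, -30), (1, -7)) = 23.0217
d((2, -30), (-21, -28)) = 23.0868
d((2, -30), (-21, 20)) = 55.0364
d((2, -30), (22, -21)) = 21.9317
d((3, -5), (1, -7)) = 2.8284 <-- minimum
d((3, -5), (-21, -28)) = 33.2415
d((3, -5), (-21, 20)) = 34.6554
d((3, -5), (22, -21)) = 24.8395
d((1, -7), (-21, -28)) = 30.4138
d((1, -7), (-21, 20)) = 34.8281
d((1, -7), (22, -21)) = 25.2389
d((-21, -28), (-21, 20)) = 48.0
d((-21, -28), (22, -21)) = 43.566
d((-21, 20), (22, -21)) = 59.4138

Closest pair: (3, -5) and (1, -7) with distance 2.8284

The closest pair is (3, -5) and (1, -7) with Euclidean distance 2.8284. For 10 points, brute-force pairwise comparison is shown above. For large n, the divide-and-conquer algorithm (sort by x, recurse on halves, check the dividing strip) achieves O(n log n).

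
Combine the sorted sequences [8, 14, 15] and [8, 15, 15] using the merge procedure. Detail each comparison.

Merging process:

Compare 8 vs 8: take 8 from left. Merged: [8]
Compare 14 vs 8: take 8 from right. Merged: [8, 8]
Compare 14 vs 15: take 14 from left. Merged: [8, 8, 14]
Compare 15 vs 15: take 15 from left. Merged: [8, 8, 14, 15]
Append remaining from right: [15, 15]. Merged: [8, 8, 14, 15, 15, 15]

Final merged array: [8, 8, 14, 15, 15, 15]
Total comparisons: 4

The merged array is [8, 8, 14, 15, 15, 15], requiring 4 comparisons. The merge step runs in O(n) time where n is the total number of elements.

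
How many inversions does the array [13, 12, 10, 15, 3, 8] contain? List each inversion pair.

Finding inversions in [13, 12, 10, 15, 3, 8]:

(0, 1): arr[0]=13 > arr[1]=12
(0, 2): arr[0]=13 > arr[2]=10
(0, 4): arr[0]=13 > arr[4]=3
(0, 5): arr[0]=13 > arr[5]=8
(1, 2): arr[1]=12 > arr[2]=10
(1, 4): arr[1]=12 > arr[4]=3
(1, 5): arr[1]=12 > arr[5]=8
(2, 4): arr[2]=10 > arr[4]=3
(2, 5): arr[2]=10 > arr[5]=8
(3, 4): arr[3]=15 > arr[4]=3
(3, 5): arr[3]=15 > arr[5]=8

Total inversions: 11

The array has 11 inversion(s): (0,1), (0,2), (0,4), (0,5), (1,2), (1,4), (1,5), (2,4), (2,5), (3,4), (3,5). Each pair (i,j) satisfies i < j and arr[i] > arr[j].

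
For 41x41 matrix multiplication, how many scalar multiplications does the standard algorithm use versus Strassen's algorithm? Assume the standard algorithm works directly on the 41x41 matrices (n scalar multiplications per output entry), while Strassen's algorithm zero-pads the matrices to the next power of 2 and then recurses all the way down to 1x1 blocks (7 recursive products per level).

Matrix multiplication for 41x41 matrices:

Strassen's algorithm requires power-of-2 dimensions. Pad 41x41 to 64x64 (next power of 2).

Standard algorithm: 41^3 = 68921 multiplications
Strassen's algorithm: 7^(log2(64)) = 7^6 = 117649 multiplications
Difference: 68921 - 117649 = -48728 (Strassen uses MORE here due to padding overhead — for small or just-over-power-of-2 n, padding can outweigh the per-level savings)

Standard: 68921 multiplications (41^3). Strassen: 117649 multiplications (7^6, after padding to 64x64). Strassen reduces 8 recursive multiplications to 7 at each level.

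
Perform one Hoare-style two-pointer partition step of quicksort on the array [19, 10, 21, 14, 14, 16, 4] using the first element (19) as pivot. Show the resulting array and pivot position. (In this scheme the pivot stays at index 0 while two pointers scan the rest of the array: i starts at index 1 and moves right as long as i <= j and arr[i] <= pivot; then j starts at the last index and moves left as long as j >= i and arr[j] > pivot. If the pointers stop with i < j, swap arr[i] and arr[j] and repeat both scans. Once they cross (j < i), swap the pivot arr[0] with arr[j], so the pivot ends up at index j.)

Hoare-style two-pointer partition with pivot = 19:

Initial array: [19, 10, 21, 14, 14, 16, 4]

Pointers start at i = 1, j = 6.
i stops at index 2 (arr[2]=21 > 19), j stops at index 6 (arr[6]=4 <= 19): swap arr[2] and arr[6], array becomes [19, 10, 4, 14, 14, 16, 21]
i ends at 6, j ends at 5: the pointers have crossed (j < i), so scanning stops.

Swap pivot arr[0] with arr[5] to place pivot at position 5: [16, 10, 4, 14, 14, 19, 21]
Pivot position: 5

After partitioning with pivot 19, the array becomes [16, 10, 4, 14, 14, 19, 21]. The pivot is placed at index 5. All elements to the left of the pivot are <= 19, and all elements to the right are > 19.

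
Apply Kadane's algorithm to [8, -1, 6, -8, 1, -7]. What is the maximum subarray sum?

Using Kadane's algorithm on [8, -1, 6, -8, 1, -7]:

Scanning through the array:
Position 1 (value -1): max_ending_here = 7, max_so_far = 8
Position 2 (value 6): max_ending_here = 13, max_so_far = 13
Position 3 (value -8): max_ending_here = 5, max_so_far = 13
Position 4 (value 1): max_ending_here = 6, max_so_far = 13
Position 5 (value -7): max_ending_here = -1, max_so_far = 13

Maximum subarray: [8, -1, 6]
Maximum sum: 13

The maximum subarray is [8, -1, 6] with sum 13. This subarray runs from index 0 to index 2.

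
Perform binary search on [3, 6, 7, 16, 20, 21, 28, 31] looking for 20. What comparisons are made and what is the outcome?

Binary search for 20 in [3, 6, 7, 16, 20, 21, 28, 31]:

lo=0, hi=7, mid=3, arr[mid]=16 -> 16 < 20, search right half
lo=4, hi=7, mid=5, arr[mid]=21 -> 21 > 20, search left half
lo=4, hi=4, mid=4, arr[mid]=20 -> Found target at index 4!

Binary search finds 20 at index 4 after 3 comparisons. The search repeatedly halves the search space by comparing with the middle element.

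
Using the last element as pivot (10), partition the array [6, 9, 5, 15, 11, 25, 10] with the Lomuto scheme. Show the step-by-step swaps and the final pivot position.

Lomuto partition with pivot = 10:

Initial array: [6, 9, 5, 15, 11, 25, 10]

arr[0]=6 <= 10: swap with position 0, array becomes [6, 9, 5, 15, 11, 25, 10]
arr[1]=9 <= 10: swap with position 1, array becomes [6, 9, 5, 15, 11, 25, 10]
arr[2]=5 <= 10: swap with position 2, array becomes [6, 9, 5, 15, 11, 25, 10]
arr[3]=15 > 10: no swap
arr[4]=11 > 10: no swap
arr[5]=25 > 10: no swap

Place pivot at position 3: [6, 9, 5, 10, 11, 25, 15]
Pivot position: 3

After partitioning with pivot 10, the array becomes [6, 9, 5, 10, 11, 25, 15]. The pivot is placed at index 3. All elements to the left of the pivot are <= 10, and all elements to the right are > 10.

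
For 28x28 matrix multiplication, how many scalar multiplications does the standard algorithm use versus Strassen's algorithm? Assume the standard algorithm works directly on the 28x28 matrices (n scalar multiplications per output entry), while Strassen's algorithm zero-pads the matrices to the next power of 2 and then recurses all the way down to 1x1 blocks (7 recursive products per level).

Matrix multiplication for 28x28 matrices:

Strassen's algorithm requires power-of-2 dimensions. Pad 28x28 to 32x32 (next power of 2).

Standard algorithm: 28^3 = 21952 multiplications
Strassen's algorithm: 7^(log2(32)) = 7^5 = 16807 multiplications
Savings: 21952 - 16807 = 5145 multiplications

Standard: 21952 multiplications (28^3). Strassen: 16807 multiplications (7^5, after padding to 32x32). Strassen reduces 8 recursive multiplications to 7 at each level.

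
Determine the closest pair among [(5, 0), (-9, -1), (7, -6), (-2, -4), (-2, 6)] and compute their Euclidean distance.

Computing all pairwise distances among 5 points:

d((5, 0), (-9, -1)) = 14.0357
d((5, 0), (7, -6)) = 6.3246 <-- minimum
d((5, 0), (-2, -4)) = 8.0623
d((5, 0), (-2, 6)) = 9.2195
d((-9, -1), (7, -6)) = 16.7631
d((-9, -1), (-2, -4)) = 7.6158
d((-9, -1), (-2, 6)) = 9.8995
d((7, -6), (-2, -4)) = 9.2195
d((7, -6), (-2, 6)) = 15.0
d((-2, -4), (-2, 6)) = 10.0

Closest pair: (5, 0) and (7, -6) with distance 6.3246

The closest pair is (5, 0) and (7, -6) with Euclidean distance 6.3246. For 5 points, brute-force pairwise comparison is shown above. For large n, the divide-and-conquer algorithm (sort by x, recurse on halves, check the dividing strip) achieves O(n log n).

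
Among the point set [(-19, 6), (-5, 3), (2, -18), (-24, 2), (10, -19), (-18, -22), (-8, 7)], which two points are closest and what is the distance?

Computing all pairwise distances among 7 points:

d((-19, 6), (-5, 3)) = 14.3178
d((-19, 6), (2, -18)) = 31.8904
d((-19, 6), (-24, 2)) = 6.4031
d((-19, 6), (10, -19)) = 38.2884
d((-19, 6), (-18, -22)) = 28.0179
d((-19, 6), (-8, 7)) = 11.0454
d((-5, 3), (2, -18)) = 22.1359
d((-5, 3), (-24, 2)) = 19.0263
d((-5, 3), (10, -19)) = 26.6271
d((-5, 3), (-18, -22)) = 28.178
d((-5, 3), (-8, 7)) = 5.0 <-- minimum
d((2, -18), (-24, 2)) = 32.8024
d((2, -18), (10, -19)) = 8.0623
d((2, -18), (-18, -22)) = 20.3961
d((2, -18), (-8, 7)) = 26.9258
d((-24, 2), (10, -19)) = 39.9625
d((-24, 2), (-18, -22)) = 24.7386
d((-24, 2), (-8, 7)) = 16.7631
d((10, -19), (-18, -22)) = 28.1603
d((10, -19), (-8, 7)) = 31.6228
d((-18, -22), (-8, 7)) = 30.6757

Closest pair: (-5, 3) and (-8, 7) with distance 5.0

The closest pair is (-5, 3) and (-8, 7) with Euclidean distance 5.0. For 7 points, brute-force pairwise comparison is shown above. For large n, the divide-and-conquer algorithm (sort by x, recurse on halves, check the dividing strip) achieves O(n log n).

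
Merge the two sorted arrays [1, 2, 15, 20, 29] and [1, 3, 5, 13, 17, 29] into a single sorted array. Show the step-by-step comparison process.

Merging process:

Compare 1 vs 1: take 1 from left. Merged: [1]
Compare 2 vs 1: take 1 from right. Merged: [1, 1]
Compare 2 vs 3: take 2 from left. Merged: [1, 1, 2]
Compare 15 vs 3: take 3 from right. Merged: [1, 1, 2, 3]
Compare 15 vs 5: take 5 from right. Merged: [1, 1, 2, 3, 5]
Compare 15 vs 13: take 13 from right. Merged: [1, 1, 2, 3, 5, 13]
Compare 15 vs 17: take 15 from left. Merged: [1, 1, 2, 3, 5, 13, 15]
Compare 20 vs 17: take 17 from right. Merged: [1, 1, 2, 3, 5, 13, 15, 17]
Compare 20 vs 29: take 20 from left. Merged: [1, 1, 2, 3, 5, 13, 15, 17, 20]
Compare 29 vs 29: take 29 from left. Merged: [1, 1, 2, 3, 5, 13, 15, 17, 20, 29]
Append remaining from right: [29]. Merged: [1, 1, 2, 3, 5, 13, 15, 17, 20, 29, 29]

Final merged array: [1, 1, 2, 3, 5, 13, 15, 17, 20, 29, 29]
Total comparisons: 10

The merged array is [1, 1, 2, 3, 5, 13, 15, 17, 20, 29, 29], requiring 10 comparisons. The merge step runs in O(n) time where n is the total number of elements.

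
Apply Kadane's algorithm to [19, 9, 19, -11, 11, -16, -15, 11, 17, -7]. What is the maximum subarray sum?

Using Kadane's algorithm on [19, 9, 19, -11, 11, -16, -15, 11, 17, -7]:

Scanning through the array:
Position 1 (value 9): max_ending_here = 28, max_so_far = 28
Position 2 (value 19): max_ending_here = 47, max_so_far = 47
Position 3 (value -11): max_ending_here = 36, max_so_far = 47
Position 4 (value 11): max_ending_here = 47, max_so_far = 47
Position 5 (value -16): max_ending_here = 31, max_so_far = 47
Position 6 (value -15): max_ending_here = 16, max_so_far = 47
Position 7 (value 11): max_ending_here = 27, max_so_far = 47
Position 8 (value 17): max_ending_here = 44, max_so_far = 47
Position 9 (value -7): max_ending_here = 37, max_so_far = 47

Maximum subarray: [19, 9, 19]
Maximum sum: 47

The maximum subarray is [19, 9, 19] with sum 47. This subarray runs from index 0 to index 2.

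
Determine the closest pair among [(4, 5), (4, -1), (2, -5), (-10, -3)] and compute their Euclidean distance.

Computing all pairwise distances among 4 points:

d((4, 5), (4, -1)) = 6.0
d((4, 5), (2, -5)) = 10.198
d((4, 5), (-10, -3)) = 16.1245
d((4, -1), (2, -5)) = 4.4721 <-- minimum
d((4, -1), (-10, -3)) = 14.1421
d((2, -5), (-10, -3)) = 12.1655

Closest pair: (4, -1) and (2, -5) with distance 4.4721

The closest pair is (4, -1) and (2, -5) with Euclidean distance 4.4721. For 4 points, brute-force pairwise comparison is shown above. For large n, the divide-and-conquer algorithm (sort by x, recurse on halves, check the dividing strip) achieves O(n log n).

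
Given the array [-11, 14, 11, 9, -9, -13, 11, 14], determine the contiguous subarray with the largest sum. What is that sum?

Using Kadane's algorithm on [-11, 14, 11, 9, -9, -13, 11, 14]:

Scanning through the array:
Position 1 (value 14): max_ending_here = 14, max_so_far = 14
Position 2 (value 11): max_ending_here = 25, max_so_far = 25
Position 3 (value 9): max_ending_here = 34, max_so_far = 34
Position 4 (value -9): max_ending_here = 25, max_so_far = 34
Position 5 (value -13): max_ending_here = 12, max_so_far = 34
Position 6 (value 11): max_ending_here = 23, max_so_far = 34
Position 7 (value 14): max_ending_here = 37, max_so_far = 37

Maximum subarray: [14, 11, 9, -9, -13, 11, 14]
Maximum sum: 37

The maximum subarray is [14, 11, 9, -9, -13, 11, 14] with sum 37. This subarray runs from index 1 to index 7.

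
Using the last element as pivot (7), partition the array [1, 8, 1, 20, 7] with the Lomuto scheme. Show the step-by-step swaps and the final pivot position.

Lomuto partition with pivot = 7:

Initial array: [1, 8, 1, 20, 7]

arr[0]=1 <= 7: swap with position 0, array becomes [1, 8, 1, 20, 7]
arr[1]=8 > 7: no swap
arr[2]=1 <= 7: swap with position 1, array becomes [1, 1, 8, 20, 7]
arr[3]=20 > 7: no swap

Place pivot at position 2: [1, 1, 7, 20, 8]
Pivot position: 2

After partitioning with pivot 7, the array becomes [1, 1, 7, 20, 8]. The pivot is placed at index 2. All elements to the left of the pivot are <= 7, and all elements to the right are > 7.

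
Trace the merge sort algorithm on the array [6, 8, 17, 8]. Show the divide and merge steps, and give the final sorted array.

Merge sort trace:

Split: [6, 8, 17, 8] -> [6, 8] and [17, 8]
  Split: [6, 8] -> [6] and [8]
  Merge: [6] + [8] -> [6, 8]
  Split: [17, 8] -> [17] and [8]
  Merge: [17] + [8] -> [8, 17]
Merge: [6, 8] + [8, 17] -> [6, 8, 8, 17]

Final sorted array: [6, 8, 8, 17]

The merge sort proceeds by recursively splitting the array and merging sorted halves.
After all merges, the sorted array is [6, 8, 8, 17].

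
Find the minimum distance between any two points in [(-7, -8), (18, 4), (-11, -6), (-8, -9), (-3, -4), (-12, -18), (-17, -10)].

Computing all pairwise distances among 7 points:

d((-7, -8), (18, 4)) = 27.7308
d((-7, -8), (-11, -6)) = 4.4721
d((-7, -8), (-8, -9)) = 1.4142 <-- minimum
d((-7, -8), (-3, -4)) = 5.6569
d((-7, -8), (-12, -18)) = 11.1803
d((-7, -8), (-17, -10)) = 10.198
d((18, 4), (-11, -6)) = 30.6757
d((18, 4), (-8, -9)) = 29.0689
d((18, 4), (-3, -4)) = 22.4722
d((18, 4), (-12, -18)) = 37.2022
d((18, 4), (-17, -10)) = 37.6962
d((-11, -6), (-8, -9)) = 4.2426
d((-11, -6), (-3, -4)) = 8.2462
d((-11, -6), (-12, -18)) = 12.0416
d((-11, -6), (-17, -10)) = 7.2111
d((-8, -9), (-3, -4)) = 7.0711
d((-8, -9), (-12, -18)) = 9.8489
d((-8, -9), (-17, -10)) = 9.0554
d((-3, -4), (-12, -18)) = 16.6433
d((-3, -4), (-17, -10)) = 15.2315
d((-12, -18), (-17, -10)) = 9.434

Closest pair: (-7, -8) and (-8, -9) with distance 1.4142

The closest pair is (-7, -8) and (-8, -9) with Euclidean distance 1.4142. For 7 points, brute-force pairwise comparison is shown above. For large n, the divide-and-conquer algorithm (sort by x, recurse on halves, check the dividing strip) achieves O(n log n).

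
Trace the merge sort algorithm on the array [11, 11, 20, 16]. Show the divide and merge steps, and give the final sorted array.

Merge sort trace:

Split: [11, 11, 20, 16] -> [11, 11] and [20, 16]
  Split: [11, 11] -> [11] and [11]
  Merge: [11] + [11] -> [11, 11]
  Split: [20, 16] -> [20] and [16]
  Merge: [20] + [16] -> [16, 20]
Merge: [11, 11] + [16, 20] -> [11, 11, 16, 20]

Final sorted array: [11, 11, 16, 20]

The merge sort proceeds by recursively splitting the array and merging sorted halves.
After all merges, the sorted array is [11, 11, 16, 20].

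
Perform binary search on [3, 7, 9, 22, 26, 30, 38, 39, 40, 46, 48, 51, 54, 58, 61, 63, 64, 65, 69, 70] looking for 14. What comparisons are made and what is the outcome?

Binary search for 14 in [3, 7, 9, 22, 26, 30, 38, 39, 40, 46, 48, 51, 54, 58, 61, 63, 64, 65, 69, 70]:

lo=0, hi=19, mid=9, arr[mid]=46 -> 46 > 14, search left half
lo=0, hi=8, mid=4, arr[mid]=26 -> 26 > 14, search left half
lo=0, hi=3, mid=1, arr[mid]=7 -> 7 < 14, search right half
lo=2, hi=3, mid=2, arr[mid]=9 -> 9 < 14, search right half
lo=3, hi=3, mid=3, arr[mid]=22 -> 22 > 14, search left half
lo=3 > hi=2, target 14 not found

Binary search determines that 14 is not in the array after 5 comparisons. The search space was exhausted without finding the target.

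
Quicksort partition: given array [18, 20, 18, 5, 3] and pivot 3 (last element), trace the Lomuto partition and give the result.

Lomuto partition with pivot = 3:

Initial array: [18, 20, 18, 5, 3]

arr[0]=18 > 3: no swap
arr[1]=20 > 3: no swap
arr[2]=18 > 3: no swap
arr[3]=5 > 3: no swap

Place pivot at position 0: [3, 20, 18, 5, 18]
Pivot position: 0

After partitioning with pivot 3, the array becomes [3, 20, 18, 5, 18]. The pivot is placed at index 0. All elements to the left of the pivot are <= 3, and all elements to the right are > 3.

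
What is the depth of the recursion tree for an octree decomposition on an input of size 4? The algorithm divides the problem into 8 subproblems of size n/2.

For divide and conquer with division factor 2:

Problem sizes at each level:
Level 0: 4
Level 1: 2
Level 2: 1

The root is level 0 and the size-1 base case is level 2 (the tree spans levels 0 through 2, i.e. 3 levels counting the root), so the depth is the number of divisions: log_2(4) = 2

The recursion tree depth is log_2(4) = 2. At each level, the problem size is divided by 2, so it takes 2 divisions to reduce to a base case of size 1. The algorithm makes 8 recursive calls at each level.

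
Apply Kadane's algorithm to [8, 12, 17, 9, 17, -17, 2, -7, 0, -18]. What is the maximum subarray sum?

Using Kadane's algorithm on [8, 12, 17, 9, 17, -17, 2, -7, 0, -18]:

Scanning through the array:
Position 1 (value 12): max_ending_here = 20, max_so_far = 20
Position 2 (value 17): max_ending_here = 37, max_so_far = 37
Position 3 (value 9): max_ending_here = 46, max_so_far = 46
Position 4 (value 17): max_ending_here = 63, max_so_far = 63
Position 5 (value -17): max_ending_here = 46, max_so_far = 63
Position 6 (value 2): max_ending_here = 48, max_so_far = 63
Position 7 (value -7): max_ending_here = 41, max_so_far = 63
Position 8 (value 0): max_ending_here = 41, max_so_far = 63
Position 9 (value -18): max_ending_here = 23, max_so_far = 63

Maximum subarray: [8, 12, 17, 9, 17]
Maximum sum: 63

The maximum subarray is [8, 12, 17, 9, 17] with sum 63. This subarray runs from index 0 to index 4.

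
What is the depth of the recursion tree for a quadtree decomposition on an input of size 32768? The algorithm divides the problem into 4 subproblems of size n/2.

For divide and conquer with division factor 2:

Problem sizes at each level:
Level 0: 32768
Level 1: 16384
Level 2: 8192
Level 3: 4096
Level 4: 2048
Level 5: 1024
Level 6: 512
Level 7: 256
Level 8: 128
Level 9: 64
Level 10: 32
Level 11: 16
Level 12: 8
Level 13: 4
Level 14: 2
Level 15: 1

The root is level 0 and the size-1 base case is level 15 (the tree spans levels 0 through 15, i.e. 16 levels counting the root), so the depth is the number of divisions: log_2(32768) = 15

The recursion tree depth is log_2(32768) = 15. At each level, the problem size is divided by 2, so it takes 15 divisions to reduce to a base case of size 1. The algorithm makes 4 recursive calls at each level.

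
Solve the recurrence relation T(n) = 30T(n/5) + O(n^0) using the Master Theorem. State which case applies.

Master Theorem for T(n) = 30T(n/5) + O(n^0):

a = 30, b = 5, c = 0
log_b(a) = log_5(30) = 2.1133

Case 1: c = 0 < log_5(30) = 2.1133
T(n) = O(n^(log_5 30))

For T(n) = 30T(n/5) + O(n^0): log_5(30) = 2.1133. This is Case 1 of the Master Theorem (c < log_b(a), work dominated by leaves), giving O(n^(log_5 30)).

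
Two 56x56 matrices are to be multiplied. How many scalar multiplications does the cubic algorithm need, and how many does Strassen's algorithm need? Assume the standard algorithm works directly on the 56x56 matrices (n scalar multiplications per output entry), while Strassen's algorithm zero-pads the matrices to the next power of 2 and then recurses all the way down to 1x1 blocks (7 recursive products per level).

Matrix multiplication for 56x56 matrices:

Strassen's algorithm requires power-of-2 dimensions. Pad 56x56 to 64x64 (next power of 2).

Standard algorithm: 56^3 = 175616 multiplications
Strassen's algorithm: 7^(log2(64)) = 7^6 = 117649 multiplications
Savings: 175616 - 117649 = 57967 multiplications

Standard: 175616 multiplications (56^3). Strassen: 117649 multiplications (7^6, after padding to 64x64). Strassen reduces 8 recursive multiplications to 7 at each level.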